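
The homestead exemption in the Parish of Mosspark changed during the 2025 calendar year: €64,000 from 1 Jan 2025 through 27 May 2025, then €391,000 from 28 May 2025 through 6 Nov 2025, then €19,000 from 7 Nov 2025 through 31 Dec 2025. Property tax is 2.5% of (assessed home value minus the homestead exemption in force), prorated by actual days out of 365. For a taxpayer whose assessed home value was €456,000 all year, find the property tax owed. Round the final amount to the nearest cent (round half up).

€6,318.77

1 Jan – 27 May 2025: 147 days, exemption €64,000 → (€456,000 − €64,000) × 2.5% × 147/365 = €3,946.8493
28 May – 6 Nov 2025: 163 days, exemption €391,000 → (€456,000 − €391,000) × 2.5% × 163/365 = €725.6849
7 Nov – 31 Dec 2025: 55 days, exemption €19,000 → (€456,000 − €19,000) × 2.5% × 55/365 = €1,646.2329
Total = €6,318.7671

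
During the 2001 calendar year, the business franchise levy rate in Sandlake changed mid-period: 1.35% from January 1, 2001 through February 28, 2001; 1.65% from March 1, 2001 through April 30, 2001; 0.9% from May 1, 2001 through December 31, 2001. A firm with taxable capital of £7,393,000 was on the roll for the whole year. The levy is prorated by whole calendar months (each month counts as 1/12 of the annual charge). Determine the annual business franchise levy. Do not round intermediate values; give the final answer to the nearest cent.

£81,323.00

January 1 – February 28, 2001: 2 months at 1.35% → £7,393,000 × 1.35% × 2/12 = £16,634.2500
March 1 – April 30, 2001: 2 months at 1.65% → £7,393,000 × 1.65% × 2/12 = £20,330.7500
May 1 – December 31, 2001: 8 months at 0.9% → £7,393,000 × 0.9% × 8/12 = £44,358.0000
Total = £81,323.0000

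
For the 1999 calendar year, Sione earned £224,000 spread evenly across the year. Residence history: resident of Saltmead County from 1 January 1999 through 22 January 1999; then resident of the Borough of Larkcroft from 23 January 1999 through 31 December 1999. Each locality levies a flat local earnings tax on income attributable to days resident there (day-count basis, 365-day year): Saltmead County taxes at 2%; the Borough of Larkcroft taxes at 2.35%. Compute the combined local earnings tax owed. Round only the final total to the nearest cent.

£5,216.75

Saltmead County, 1 January – 22 January 1999: 22 days → £224,000 × 2% × 22/365 = £270.0274
The Borough of Larkcroft, 23 January – 31 December 1999: 343 days → £224,000 × 2.35% × 343/365 = £4,946.7178
Total = £5,216.7452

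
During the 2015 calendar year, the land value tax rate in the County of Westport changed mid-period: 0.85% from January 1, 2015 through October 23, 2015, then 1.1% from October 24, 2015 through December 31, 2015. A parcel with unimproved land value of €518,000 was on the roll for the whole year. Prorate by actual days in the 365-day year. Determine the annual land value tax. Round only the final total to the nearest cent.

€4,647.81

January 1 – October 23, 2015: 296 days at 0.85% → €518,000 × 0.85% × 296/365 = €3,570.6521
October 24 – December 31, 2015: 69 days at 1.1% → €518,000 × 1.1% × 69/365 = €1,077.1562
Total = €4,647.8082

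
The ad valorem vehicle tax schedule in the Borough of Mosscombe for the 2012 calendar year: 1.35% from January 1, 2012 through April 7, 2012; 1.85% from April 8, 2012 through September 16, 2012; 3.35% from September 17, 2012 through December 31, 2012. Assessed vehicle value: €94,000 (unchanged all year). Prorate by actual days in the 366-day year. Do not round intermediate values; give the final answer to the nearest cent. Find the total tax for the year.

January 1 – April 7, 2012: 98 days at 1.35% → €94,000 × 1.35% × 98/366 = €339.7869
April 8 – September 16, 2012: 162 days at 1.85% → €94,000 × 1.85% × 162/366 = €769.7213
September 17 – December 31, 2012: 106 days at 3.35% → €94,000 × 3.35% × 106/366 = €912.0055
Total = €2,021.5137

€2,021.51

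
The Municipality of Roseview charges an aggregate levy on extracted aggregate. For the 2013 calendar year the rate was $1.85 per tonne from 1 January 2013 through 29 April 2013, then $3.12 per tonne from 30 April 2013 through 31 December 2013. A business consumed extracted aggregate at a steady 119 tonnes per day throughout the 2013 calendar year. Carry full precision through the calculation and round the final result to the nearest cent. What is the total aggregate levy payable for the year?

$117,532.73

1 January – 29 April 2013: 119 days × 119 tonnes/day = 14,161 tonnes at $1.85/tonne → $26,197.85
30 April – 31 December 2013: 246 days × 119 tonnes/day = 29,274 tonnes at $3.12/tonne → $91,334.88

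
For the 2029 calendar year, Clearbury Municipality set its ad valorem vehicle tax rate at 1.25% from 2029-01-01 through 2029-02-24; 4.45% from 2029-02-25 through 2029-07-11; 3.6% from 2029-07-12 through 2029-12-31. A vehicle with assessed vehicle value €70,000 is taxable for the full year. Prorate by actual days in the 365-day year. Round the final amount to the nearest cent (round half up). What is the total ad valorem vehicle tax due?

€2,495.45

2029-01-01 to 2029-02-24: 55 days at 1.25% → €70,000 × 1.25% × 55/365 = €131.8493
2029-02-25 to 2029-07-11: 137 days at 4.45% → €70,000 × 4.45% × 137/365 = €1,169.1918
2029-07-12 to 2029-12-31: 173 days at 3.6% → €70,000 × 3.6% × 173/365 = €1,194.4110
Total = €2,495.4521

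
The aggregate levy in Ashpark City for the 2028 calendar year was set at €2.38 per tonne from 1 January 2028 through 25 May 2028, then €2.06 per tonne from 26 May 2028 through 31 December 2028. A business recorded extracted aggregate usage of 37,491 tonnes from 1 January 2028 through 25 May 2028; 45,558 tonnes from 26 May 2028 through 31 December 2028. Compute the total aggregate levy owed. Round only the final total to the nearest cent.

€183,078.06

1 January – 25 May 2028: 37,491 tonnes at €2.38/tonne → €89,228.58
26 May – 31 December 2028: 45,558 tonnes at €2.06/tonne → €93,849.48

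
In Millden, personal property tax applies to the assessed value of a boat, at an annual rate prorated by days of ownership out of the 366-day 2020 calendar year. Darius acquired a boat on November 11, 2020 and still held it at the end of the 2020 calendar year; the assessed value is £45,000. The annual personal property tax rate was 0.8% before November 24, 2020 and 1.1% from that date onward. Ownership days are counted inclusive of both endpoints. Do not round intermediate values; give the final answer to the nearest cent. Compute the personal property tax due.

£64.18

November 11 – November 23, 2020: 13 days at 0.8% → £45,000 × 0.8% × 13/366 = £12.7869
November 24 – December 31, 2020: 38 days at 1.1% → £45,000 × 1.1% × 38/366 = £51.3934
Total = £64.1803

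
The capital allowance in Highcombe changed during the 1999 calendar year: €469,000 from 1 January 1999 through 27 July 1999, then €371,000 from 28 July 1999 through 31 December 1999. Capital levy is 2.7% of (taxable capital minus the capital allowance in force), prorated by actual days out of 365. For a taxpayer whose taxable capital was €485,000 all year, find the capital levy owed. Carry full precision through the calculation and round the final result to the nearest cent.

€1,570.14

1 January – 27 July 1999: 208 days, exemption €469,000 → (€485,000 − €469,000) × 2.7% × 208/365 = €246.1808
28 July – 31 December 1999: 157 days, exemption €371,000 → (€485,000 − €371,000) × 2.7% × 157/365 = €1,323.9616
Total = €1,570.1425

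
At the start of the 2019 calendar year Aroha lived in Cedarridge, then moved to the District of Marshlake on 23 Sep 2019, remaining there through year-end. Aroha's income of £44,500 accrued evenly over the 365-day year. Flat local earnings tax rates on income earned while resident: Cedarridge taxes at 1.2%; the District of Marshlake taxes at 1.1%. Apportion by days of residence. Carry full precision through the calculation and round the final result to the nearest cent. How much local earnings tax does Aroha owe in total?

Cedarridge, 1 Jan – 22 Sep 2019: 265 days → £44,500 × 1.2% × 265/365 = £387.6986
The District of Marshlake, 23 Sep – 31 Dec 2019: 100 days → £44,500 × 1.1% × 100/365 = £134.1096
Total = £521.8082

£521.81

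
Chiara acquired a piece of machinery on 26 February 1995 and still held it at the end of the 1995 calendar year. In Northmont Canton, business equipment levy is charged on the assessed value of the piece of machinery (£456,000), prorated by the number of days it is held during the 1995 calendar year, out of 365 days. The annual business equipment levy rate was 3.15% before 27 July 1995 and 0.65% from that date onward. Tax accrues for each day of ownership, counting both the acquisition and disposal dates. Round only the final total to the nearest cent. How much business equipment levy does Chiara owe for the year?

£7,225.41

26 February – 26 July 1995: 151 days at 3.15% → £456,000 × 3.15% × 151/365 = £5,942.3671
27 July – 31 December 1995: 158 days at 0.65% → £456,000 × 0.65% × 158/365 = £1,283.0466
Total = £7,225.4137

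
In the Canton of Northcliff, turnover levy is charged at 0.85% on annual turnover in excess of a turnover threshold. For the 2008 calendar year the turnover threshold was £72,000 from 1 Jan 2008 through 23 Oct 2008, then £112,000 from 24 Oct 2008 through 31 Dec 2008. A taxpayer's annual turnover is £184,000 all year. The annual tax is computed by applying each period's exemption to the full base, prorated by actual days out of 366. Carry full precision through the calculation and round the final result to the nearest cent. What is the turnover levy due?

£887.90

1 Jan – 23 Oct 2008: 297 days, exemption £72,000 → (£184,000 − £72,000) × 0.85% × 297/366 = £772.5246
24 Oct – 31 Dec 2008: 69 days, exemption £112,000 → (£184,000 − £112,000) × 0.85% × 69/366 = £115.3770
Total = £887.9016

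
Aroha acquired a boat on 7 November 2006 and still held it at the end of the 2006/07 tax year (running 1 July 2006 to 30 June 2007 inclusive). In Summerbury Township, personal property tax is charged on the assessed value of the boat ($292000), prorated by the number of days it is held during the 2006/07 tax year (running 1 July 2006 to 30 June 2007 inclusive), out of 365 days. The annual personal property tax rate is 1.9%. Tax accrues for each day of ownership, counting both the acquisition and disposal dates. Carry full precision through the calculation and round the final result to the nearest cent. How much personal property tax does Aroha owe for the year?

$3587.20

Days held (7 November 2006 – 30 June 2007): 236 out of 365
Tax = $292000 × 1.9% × 236/365 = $3587.2000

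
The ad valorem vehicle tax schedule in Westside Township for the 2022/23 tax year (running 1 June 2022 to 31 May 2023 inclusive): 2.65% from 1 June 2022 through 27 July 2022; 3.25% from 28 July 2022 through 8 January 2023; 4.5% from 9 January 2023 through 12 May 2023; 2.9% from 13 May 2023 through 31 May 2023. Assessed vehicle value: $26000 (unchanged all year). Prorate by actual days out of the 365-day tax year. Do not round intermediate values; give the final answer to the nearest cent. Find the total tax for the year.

$926.31

1 June – 27 July 2022: 57 days at 2.65% → $26000 × 2.65% × 57/365 = $107.5973
28 July 2022 – 8 January 2023: 165 days at 3.25% → $26000 × 3.25% × 165/365 = $381.9863
9 January – 12 May 2023: 124 days at 4.5% → $26000 × 4.5% × 124/365 = $397.4795
13 May – 31 May 2023: 19 days at 2.9% → $26000 × 2.9% × 19/365 = $39.2493
Total = $926.3123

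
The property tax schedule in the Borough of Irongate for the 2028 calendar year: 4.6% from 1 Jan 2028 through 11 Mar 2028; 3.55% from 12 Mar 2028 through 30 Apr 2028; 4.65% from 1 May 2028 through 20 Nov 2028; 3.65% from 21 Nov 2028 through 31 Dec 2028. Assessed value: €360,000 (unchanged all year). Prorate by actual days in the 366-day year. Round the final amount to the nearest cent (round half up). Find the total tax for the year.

€15,760.82

1 Jan – 11 Mar 2028: 71 days at 4.6% → €360,000 × 4.6% × 71/366 = €3,212.4590
12 Mar – 30 Apr 2028: 50 days at 3.55% → €360,000 × 3.55% × 50/366 = €1,745.9016
1 May – 20 Nov 2028: 204 days at 4.65% → €360,000 × 4.65% × 204/366 = €9,330.4918
21 Nov – 31 Dec 2028: 41 days at 3.65% → €360,000 × 3.65% × 41/366 = €1,471.9672
Total = €15,760.8197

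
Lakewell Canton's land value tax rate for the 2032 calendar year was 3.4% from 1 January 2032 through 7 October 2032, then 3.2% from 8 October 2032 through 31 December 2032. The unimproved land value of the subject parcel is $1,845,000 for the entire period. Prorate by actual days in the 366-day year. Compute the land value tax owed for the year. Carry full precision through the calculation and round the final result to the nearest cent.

1 January – 7 October 2032: 281 days at 3.4% → $1,845,000 × 3.4% × 281/366 = $48,161.5574
8 October – 31 December 2032: 85 days at 3.2% → $1,845,000 × 3.2% × 85/366 = $13,711.4754
Total = $61,873.0328

$61,873.03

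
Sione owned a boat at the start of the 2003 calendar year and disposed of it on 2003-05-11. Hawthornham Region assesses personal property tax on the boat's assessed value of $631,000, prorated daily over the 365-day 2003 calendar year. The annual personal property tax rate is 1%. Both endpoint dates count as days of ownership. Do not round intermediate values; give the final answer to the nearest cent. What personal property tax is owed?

$2,264.68

Days held (2003-01-01 to 2003-05-11): 131 out of 365
Tax = $631,000 × 1% × 131/365 = $2,264.6849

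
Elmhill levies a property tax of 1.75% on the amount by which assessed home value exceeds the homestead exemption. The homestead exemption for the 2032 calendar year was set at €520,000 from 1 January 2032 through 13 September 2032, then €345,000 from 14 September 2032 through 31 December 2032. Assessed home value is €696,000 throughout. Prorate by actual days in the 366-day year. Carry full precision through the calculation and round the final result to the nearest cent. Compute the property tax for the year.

1 January – 13 September 2032: 257 days, exemption €520,000 → (€696,000 − €520,000) × 1.75% × 257/366 = €2,162.7322
14 September – 31 December 2032: 109 days, exemption €345,000 → (€696,000 − €345,000) × 1.75% × 109/366 = €1,829.3238
Total = €3,992.0560

€3,992.06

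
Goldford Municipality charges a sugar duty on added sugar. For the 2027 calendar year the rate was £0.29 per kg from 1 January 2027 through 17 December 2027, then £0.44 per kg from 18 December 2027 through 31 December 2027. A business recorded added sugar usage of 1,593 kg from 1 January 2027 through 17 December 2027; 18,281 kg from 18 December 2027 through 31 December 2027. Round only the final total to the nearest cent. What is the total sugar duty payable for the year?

£8505.61

1 January – 17 December 2027: 1,593 kg at £0.29/kg → £461.97
18 December – 31 December 2027: 18,281 kg at £0.44/kg → £8043.64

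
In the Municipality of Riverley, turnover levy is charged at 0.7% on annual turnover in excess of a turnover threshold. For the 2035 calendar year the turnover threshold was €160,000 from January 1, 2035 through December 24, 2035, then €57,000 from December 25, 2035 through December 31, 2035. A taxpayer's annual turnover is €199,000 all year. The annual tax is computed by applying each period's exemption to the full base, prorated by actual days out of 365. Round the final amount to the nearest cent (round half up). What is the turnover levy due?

January 1 – December 24, 2035: 358 days, exemption €160,000 → (€199,000 − €160,000) × 0.7% × 358/365 = €267.7644
December 25 – December 31, 2035: 7 days, exemption €57,000 → (€199,000 − €57,000) × 0.7% × 7/365 = €19.0630
Total = €286.8274

€286.83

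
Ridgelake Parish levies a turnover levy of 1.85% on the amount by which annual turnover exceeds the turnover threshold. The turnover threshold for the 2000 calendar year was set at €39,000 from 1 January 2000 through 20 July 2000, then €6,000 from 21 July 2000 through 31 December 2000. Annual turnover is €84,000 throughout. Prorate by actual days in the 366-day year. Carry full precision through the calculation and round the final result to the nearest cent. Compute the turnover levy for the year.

1 January – 20 July 2000: 202 days, exemption €39,000 → (€84,000 − €39,000) × 1.85% × 202/366 = €459.4672
21 July – 31 December 2000: 164 days, exemption €6,000 → (€84,000 − €6,000) × 1.85% × 164/366 = €646.5902
Total = €1,106.0574

€1,106.06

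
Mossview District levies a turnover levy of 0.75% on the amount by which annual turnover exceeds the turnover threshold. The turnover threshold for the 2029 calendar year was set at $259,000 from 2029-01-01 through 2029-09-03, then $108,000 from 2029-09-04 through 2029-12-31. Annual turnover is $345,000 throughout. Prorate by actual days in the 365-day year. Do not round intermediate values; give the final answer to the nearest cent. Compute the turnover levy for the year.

2029-01-01 to 2029-09-03: 246 days, exemption $259,000 → ($345,000 − $259,000) × 0.75% × 246/365 = $434.7123
2029-09-04 to 2029-12-31: 119 days, exemption $108,000 → ($345,000 − $108,000) × 0.75% × 119/365 = $579.5137
Total = $1,014.2260

$1,014.23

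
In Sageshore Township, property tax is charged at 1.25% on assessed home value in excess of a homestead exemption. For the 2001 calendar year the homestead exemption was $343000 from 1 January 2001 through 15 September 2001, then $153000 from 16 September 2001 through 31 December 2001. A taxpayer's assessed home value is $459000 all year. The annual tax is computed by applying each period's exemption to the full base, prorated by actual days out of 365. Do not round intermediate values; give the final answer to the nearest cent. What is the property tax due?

$2146.23

1 January – 15 September 2001: 258 days, exemption $343000 → ($459000 − $343000) × 1.25% × 258/365 = $1024.9315
16 September – 31 December 2001: 107 days, exemption $153000 → ($459000 − $153000) × 1.25% × 107/365 = $1121.3014
Total = $2146.2329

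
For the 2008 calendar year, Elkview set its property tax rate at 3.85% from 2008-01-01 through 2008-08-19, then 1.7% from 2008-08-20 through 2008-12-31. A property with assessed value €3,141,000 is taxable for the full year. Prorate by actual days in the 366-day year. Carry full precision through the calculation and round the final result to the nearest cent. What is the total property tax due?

€96,203.85

2008-01-01 to 2008-08-19: 232 days at 3.85% → €3,141,000 × 3.85% × 232/366 = €76,654.1311
2008-08-20 to 2008-12-31: 134 days at 1.7% → €3,141,000 × 1.7% × 134/366 = €19,549.7213
Total = €96,203.8525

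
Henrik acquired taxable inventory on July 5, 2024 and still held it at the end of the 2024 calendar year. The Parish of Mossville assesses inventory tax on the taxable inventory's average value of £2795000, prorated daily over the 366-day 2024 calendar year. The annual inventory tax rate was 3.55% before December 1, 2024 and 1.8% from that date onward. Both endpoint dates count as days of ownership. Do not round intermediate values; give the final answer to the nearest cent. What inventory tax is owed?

£44655.09

July 5 – November 30, 2024: 149 days at 3.55% → £2795000 × 3.55% × 149/366 = £40393.8593
December 1 – December 31, 2024: 31 days at 1.8% → £2795000 × 1.8% × 31/366 = £4261.2295
Total = £44655.0888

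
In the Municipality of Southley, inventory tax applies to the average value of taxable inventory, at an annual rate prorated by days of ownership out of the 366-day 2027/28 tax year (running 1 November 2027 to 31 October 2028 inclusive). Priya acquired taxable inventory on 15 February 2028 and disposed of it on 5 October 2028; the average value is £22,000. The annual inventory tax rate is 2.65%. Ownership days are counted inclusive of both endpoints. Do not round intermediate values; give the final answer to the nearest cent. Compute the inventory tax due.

£372.74

Days held (15 February – 5 October 2028): 234 out of 366
Tax = £22,000 × 2.65% × 234/366 = £372.7377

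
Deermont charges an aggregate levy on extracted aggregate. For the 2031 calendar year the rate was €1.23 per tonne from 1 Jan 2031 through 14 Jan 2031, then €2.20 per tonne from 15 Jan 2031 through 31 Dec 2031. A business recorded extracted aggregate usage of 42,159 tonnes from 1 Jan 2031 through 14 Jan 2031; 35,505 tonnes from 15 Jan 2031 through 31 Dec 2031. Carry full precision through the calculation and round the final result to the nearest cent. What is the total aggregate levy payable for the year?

€129,966.57

1 Jan – 14 Jan 2031: 42,159 tonnes at €1.23/tonne → €51,855.57
15 Jan – 31 Dec 2031: 35,505 tonnes at €2.20/tonne → €78,111.00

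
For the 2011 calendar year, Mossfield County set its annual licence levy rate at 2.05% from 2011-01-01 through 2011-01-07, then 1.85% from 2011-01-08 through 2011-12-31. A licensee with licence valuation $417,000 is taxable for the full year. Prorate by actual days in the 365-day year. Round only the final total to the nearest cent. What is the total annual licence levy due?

2011-01-01 to 2011-01-07: 7 days at 2.05% → $417,000 × 2.05% × 7/365 = $163.9438
2011-01-08 to 2011-12-31: 358 days at 1.85% → $417,000 × 1.85% × 358/365 = $7,566.5507
Total = $7,730.4945

$7,730.49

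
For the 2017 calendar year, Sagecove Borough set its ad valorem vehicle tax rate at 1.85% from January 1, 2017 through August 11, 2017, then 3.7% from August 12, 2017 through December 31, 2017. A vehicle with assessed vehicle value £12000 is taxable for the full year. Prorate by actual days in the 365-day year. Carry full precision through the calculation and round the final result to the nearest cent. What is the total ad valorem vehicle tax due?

£308.37

January 1 – August 11, 2017: 223 days at 1.85% → £12000 × 1.85% × 223/365 = £135.6329
August 12 – December 31, 2017: 142 days at 3.7% → £12000 × 3.7% × 142/365 = £172.7342
Total = £308.3671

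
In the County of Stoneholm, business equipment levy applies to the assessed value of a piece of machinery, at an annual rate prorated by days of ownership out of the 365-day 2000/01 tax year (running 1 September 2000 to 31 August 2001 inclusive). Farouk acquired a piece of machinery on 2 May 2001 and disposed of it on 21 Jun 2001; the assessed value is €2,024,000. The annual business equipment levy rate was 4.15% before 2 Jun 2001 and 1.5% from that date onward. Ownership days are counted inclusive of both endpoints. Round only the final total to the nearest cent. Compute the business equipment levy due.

2 May – 1 Jun 2001: 31 days at 4.15% → €2,024,000 × 4.15% × 31/365 = €7,133.9068
2 Jun – 21 Jun 2001: 20 days at 1.5% → €2,024,000 × 1.5% × 20/365 = €1,663.5616
Total = €8,797.4685

€8,797.47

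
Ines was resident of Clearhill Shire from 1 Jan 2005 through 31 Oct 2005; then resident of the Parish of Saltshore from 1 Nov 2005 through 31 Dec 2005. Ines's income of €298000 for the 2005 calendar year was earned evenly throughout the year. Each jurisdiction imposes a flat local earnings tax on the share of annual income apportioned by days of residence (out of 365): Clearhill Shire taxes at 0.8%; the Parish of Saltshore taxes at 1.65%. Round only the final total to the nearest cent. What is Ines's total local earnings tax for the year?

Clearhill Shire, 1 Jan – 31 Oct 2005: 304 days → €298000 × 0.8% × 304/365 = €1985.5781
The Parish of Saltshore, 1 Nov – 31 Dec 2005: 61 days → €298000 × 1.65% × 61/365 = €821.7452
Total = €2807.3233

€2807.32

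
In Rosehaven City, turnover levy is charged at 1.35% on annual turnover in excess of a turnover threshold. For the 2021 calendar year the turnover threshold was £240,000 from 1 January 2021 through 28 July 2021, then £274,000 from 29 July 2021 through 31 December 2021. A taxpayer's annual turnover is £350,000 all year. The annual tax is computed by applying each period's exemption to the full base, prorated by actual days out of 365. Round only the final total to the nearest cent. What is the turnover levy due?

1 January – 28 July 2021: 209 days, exemption £240,000 → (£350,000 − £240,000) × 1.35% × 209/365 = £850.3151
29 July – 31 December 2021: 156 days, exemption £274,000 → (£350,000 − £274,000) × 1.35% × 156/365 = £438.5096
Total = £1,288.8247

£1,288.82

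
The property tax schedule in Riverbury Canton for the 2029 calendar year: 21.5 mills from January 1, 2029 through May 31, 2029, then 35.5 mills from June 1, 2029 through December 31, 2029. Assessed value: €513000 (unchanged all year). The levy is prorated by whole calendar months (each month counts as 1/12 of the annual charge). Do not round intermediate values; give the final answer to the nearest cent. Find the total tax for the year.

January 1 – May 31, 2029: 5 months at 21.5 mills → €513000 × 2.15% × 5/12 = €4595.6250
June 1 – December 31, 2029: 7 months at 35.5 mills → €513000 × 3.55% × 7/12 = €10623.3750
Total = €15219.0000

€15219.00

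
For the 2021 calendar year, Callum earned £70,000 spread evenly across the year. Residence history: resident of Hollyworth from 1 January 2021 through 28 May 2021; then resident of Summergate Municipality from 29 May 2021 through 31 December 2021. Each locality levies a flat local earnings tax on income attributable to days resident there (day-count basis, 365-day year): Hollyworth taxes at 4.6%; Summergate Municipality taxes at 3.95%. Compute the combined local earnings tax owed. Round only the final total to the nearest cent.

£2,949.49

Hollyworth, 1 January – 28 May 2021: 148 days → £70,000 × 4.6% × 148/365 = £1,305.6438
Summergate Municipality, 29 May – 31 December 2021: 217 days → £70,000 × 3.95% × 217/365 = £1,643.8493
Total = £2,949.4932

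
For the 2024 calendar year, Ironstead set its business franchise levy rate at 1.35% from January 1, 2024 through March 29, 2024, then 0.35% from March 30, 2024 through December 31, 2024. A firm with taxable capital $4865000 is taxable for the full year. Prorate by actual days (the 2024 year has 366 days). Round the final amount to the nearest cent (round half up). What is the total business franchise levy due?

$28857.69

January 1 – March 29, 2024: 89 days at 1.35% → $4865000 × 1.35% × 89/366 = $15970.7582
March 30 – December 31, 2024: 277 days at 0.35% → $4865000 × 0.35% × 277/366 = $12886.9331
Total = $28857.6913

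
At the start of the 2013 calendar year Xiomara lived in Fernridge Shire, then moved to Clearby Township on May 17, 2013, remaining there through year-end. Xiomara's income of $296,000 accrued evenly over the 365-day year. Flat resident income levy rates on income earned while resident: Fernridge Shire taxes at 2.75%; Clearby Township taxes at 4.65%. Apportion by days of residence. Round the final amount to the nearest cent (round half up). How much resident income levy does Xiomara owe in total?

Fernridge Shire, January 1 – May 16, 2013: 136 days → $296,000 × 2.75% × 136/365 = $3,032.9863
Clearby Township, May 17 – December 31, 2013: 229 days → $296,000 × 4.65% × 229/365 = $8,635.4959
Total = $11,668.4822

$11,668.48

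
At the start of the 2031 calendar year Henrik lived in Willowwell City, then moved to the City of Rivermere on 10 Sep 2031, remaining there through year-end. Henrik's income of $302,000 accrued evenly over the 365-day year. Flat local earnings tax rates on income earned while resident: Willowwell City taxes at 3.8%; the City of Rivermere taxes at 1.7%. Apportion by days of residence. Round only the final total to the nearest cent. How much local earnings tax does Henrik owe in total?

Willowwell City, 1 Jan – 9 Sep 2031: 252 days → $302,000 × 3.8% × 252/365 = $7,923.1562
The City of Rivermere, 10 Sep – 31 Dec 2031: 113 days → $302,000 × 1.7% × 113/365 = $1,589.4301
Total = $9,512.5863

$9,512.59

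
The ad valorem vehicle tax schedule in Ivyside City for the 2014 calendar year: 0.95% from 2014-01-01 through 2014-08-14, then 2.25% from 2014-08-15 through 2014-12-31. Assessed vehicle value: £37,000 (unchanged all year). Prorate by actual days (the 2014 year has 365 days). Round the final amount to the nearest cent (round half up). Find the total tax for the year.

£534.68

2014-01-01 to 2014-08-14: 226 days at 0.95% → £37,000 × 0.95% × 226/365 = £217.6411
2014-08-15 to 2014-12-31: 139 days at 2.25% → £37,000 × 2.25% × 139/365 = £317.0342
Total = £534.6753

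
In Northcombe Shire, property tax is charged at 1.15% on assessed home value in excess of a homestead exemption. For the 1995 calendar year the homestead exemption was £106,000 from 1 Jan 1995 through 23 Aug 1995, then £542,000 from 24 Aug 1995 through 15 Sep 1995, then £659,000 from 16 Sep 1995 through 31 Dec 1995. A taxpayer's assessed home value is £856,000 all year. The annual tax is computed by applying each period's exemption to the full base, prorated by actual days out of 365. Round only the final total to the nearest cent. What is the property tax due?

£6,444.76

1 Jan – 23 Aug 1995: 235 days, exemption £106,000 → (£856,000 − £106,000) × 1.15% × 235/365 = £5,553.0822
24 Aug – 15 Sep 1995: 23 days, exemption £542,000 → (£856,000 − £542,000) × 1.15% × 23/365 = £227.5425
16 Sep – 31 Dec 1995: 107 days, exemption £659,000 → (£856,000 − £659,000) × 1.15% × 107/365 = £664.1329
Total = £6,444.7575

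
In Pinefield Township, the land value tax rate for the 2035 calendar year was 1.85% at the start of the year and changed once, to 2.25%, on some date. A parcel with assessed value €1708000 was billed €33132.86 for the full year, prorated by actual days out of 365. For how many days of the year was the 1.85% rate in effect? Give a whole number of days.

Let d = days at the first rate; then 365 − d days at the second rate.
€1708000 × [1.85%·d + 2.25%·(365−d)] / 365 = €33132.86
Solving gives d = 283, so the new rate took effect on October 11, 2035.

283 days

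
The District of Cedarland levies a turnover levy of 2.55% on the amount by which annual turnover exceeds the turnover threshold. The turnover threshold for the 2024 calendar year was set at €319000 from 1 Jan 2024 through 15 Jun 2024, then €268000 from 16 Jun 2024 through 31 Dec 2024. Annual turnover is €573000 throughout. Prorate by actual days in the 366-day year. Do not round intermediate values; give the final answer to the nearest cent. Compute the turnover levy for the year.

1 Jan – 15 Jun 2024: 167 days, exemption €319000 → (€573000 − €319000) × 2.55% × 167/366 = €2955.3525
16 Jun – 31 Dec 2024: 199 days, exemption €268000 → (€573000 − €268000) × 2.55% × 199/366 = €4228.7500
Total = €7184.1025

€7184.10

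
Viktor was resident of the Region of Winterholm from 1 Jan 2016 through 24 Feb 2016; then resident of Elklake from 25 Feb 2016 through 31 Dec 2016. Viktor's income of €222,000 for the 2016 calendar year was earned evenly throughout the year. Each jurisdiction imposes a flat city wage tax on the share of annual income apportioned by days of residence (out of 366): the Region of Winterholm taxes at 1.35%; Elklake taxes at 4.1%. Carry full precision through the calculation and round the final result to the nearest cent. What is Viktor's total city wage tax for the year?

€8,184.58

The Region of Winterholm, 1 Jan – 24 Feb 2016: 55 days → €222,000 × 1.35% × 55/366 = €450.3689
Elklake, 25 Feb – 31 Dec 2016: 311 days → €222,000 × 4.1% × 311/366 = €7,734.2131
Total = €8,184.5820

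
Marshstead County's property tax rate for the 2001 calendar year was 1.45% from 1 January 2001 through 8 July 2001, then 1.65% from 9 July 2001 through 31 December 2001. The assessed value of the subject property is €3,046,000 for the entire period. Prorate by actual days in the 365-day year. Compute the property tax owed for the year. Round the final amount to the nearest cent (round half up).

1 January – 8 July 2001: 189 days at 1.45% → €3,046,000 × 1.45% × 189/365 = €22,870.0356
9 July – 31 December 2001: 176 days at 1.65% → €3,046,000 × 1.65% × 176/365 = €24,234.4767
Total = €47,104.5123

€47,104.51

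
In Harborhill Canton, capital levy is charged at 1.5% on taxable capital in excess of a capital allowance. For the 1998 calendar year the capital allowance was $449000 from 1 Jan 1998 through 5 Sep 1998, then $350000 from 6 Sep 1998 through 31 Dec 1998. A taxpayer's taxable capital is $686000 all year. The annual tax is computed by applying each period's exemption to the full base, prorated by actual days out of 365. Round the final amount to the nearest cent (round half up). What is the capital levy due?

1 Jan – 5 Sep 1998: 248 days, exemption $449000 → ($686000 − $449000) × 1.5% × 248/365 = $2415.4521
6 Sep – 31 Dec 1998: 117 days, exemption $350000 → ($686000 − $350000) × 1.5% × 117/365 = $1615.5616
Total = $4031.0137

$4031.01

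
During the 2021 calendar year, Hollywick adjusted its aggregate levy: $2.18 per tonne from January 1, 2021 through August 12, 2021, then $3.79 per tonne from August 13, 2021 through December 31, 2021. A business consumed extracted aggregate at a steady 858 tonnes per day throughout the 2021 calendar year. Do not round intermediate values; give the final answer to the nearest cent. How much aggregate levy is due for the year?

January 1 – August 12, 2021: 224 days × 858 tonnes/day = 192,192 tonnes at $2.18/tonne → $418,978.56
August 13 – December 31, 2021: 141 days × 858 tonnes/day = 120,978 tonnes at $3.79/tonne → $458,506.62

$877,485.18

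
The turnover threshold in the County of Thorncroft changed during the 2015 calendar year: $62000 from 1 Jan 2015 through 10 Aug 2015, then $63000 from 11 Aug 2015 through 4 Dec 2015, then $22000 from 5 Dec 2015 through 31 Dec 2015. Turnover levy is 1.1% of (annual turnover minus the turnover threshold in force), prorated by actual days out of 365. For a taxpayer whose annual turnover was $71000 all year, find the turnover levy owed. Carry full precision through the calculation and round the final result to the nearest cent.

1 Jan – 10 Aug 2015: 222 days, exemption $62000 → ($71000 − $62000) × 1.1% × 222/365 = $60.2137
11 Aug – 4 Dec 2015: 116 days, exemption $63000 → ($71000 − $63000) × 1.1% × 116/365 = $27.9671
5 Dec – 31 Dec 2015: 27 days, exemption $22000 → ($71000 − $22000) × 1.1% × 27/365 = $39.8712
Total = $128.0521

$128.05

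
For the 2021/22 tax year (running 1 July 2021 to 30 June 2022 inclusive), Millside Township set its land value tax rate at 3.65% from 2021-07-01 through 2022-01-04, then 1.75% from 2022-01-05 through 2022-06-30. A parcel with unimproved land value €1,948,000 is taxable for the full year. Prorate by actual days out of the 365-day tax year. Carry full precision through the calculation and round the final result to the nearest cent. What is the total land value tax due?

€53,153.72

2021-07-01 to 2022-01-04: 188 days at 3.65% → €1,948,000 × 3.65% × 188/365 = €36,622.4000
2022-01-05 to 2022-06-30: 177 days at 1.75% → €1,948,000 × 1.75% × 177/365 = €16,531.3151
Total = €53,153.7151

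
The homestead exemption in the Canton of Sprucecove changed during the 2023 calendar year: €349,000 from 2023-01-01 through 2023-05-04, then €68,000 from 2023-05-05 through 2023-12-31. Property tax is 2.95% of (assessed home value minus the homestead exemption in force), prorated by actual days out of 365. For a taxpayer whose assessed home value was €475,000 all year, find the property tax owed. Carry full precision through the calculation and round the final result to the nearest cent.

€9,190.34

2023-01-01 to 2023-05-04: 124 days, exemption €349,000 → (€475,000 − €349,000) × 2.95% × 124/365 = €1,262.7616
2023-05-05 to 2023-12-31: 241 days, exemption €68,000 → (€475,000 − €68,000) × 2.95% × 241/365 = €7,927.5795
Total = €9,190.3411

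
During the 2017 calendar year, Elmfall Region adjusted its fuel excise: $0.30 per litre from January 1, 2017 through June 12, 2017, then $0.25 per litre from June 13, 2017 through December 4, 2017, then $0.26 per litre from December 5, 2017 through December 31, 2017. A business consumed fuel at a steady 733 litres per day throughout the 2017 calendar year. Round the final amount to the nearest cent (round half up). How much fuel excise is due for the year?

$73,058.11

January 1 – June 12, 2017: 163 days × 733 litres/day = 119,479 litres at $0.30/litre → $35,843.70
June 13 – December 4, 2017: 175 days × 733 litres/day = 128,275 litres at $0.25/litre → $32,068.75
December 5 – December 31, 2017: 27 days × 733 litres/day = 19,791 litres at $0.26/litre → $5,145.66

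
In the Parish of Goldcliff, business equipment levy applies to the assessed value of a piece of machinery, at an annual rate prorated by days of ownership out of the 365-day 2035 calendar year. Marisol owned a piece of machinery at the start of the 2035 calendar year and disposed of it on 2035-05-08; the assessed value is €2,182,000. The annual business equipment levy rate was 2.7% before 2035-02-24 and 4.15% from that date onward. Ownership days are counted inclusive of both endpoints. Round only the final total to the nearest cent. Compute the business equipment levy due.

2035-01-01 to 2035-02-23: 54 days at 2.7% → €2,182,000 × 2.7% × 54/365 = €8,716.0438
2035-02-24 to 2035-05-08: 74 days at 4.15% → €2,182,000 × 4.15% × 74/365 = €18,358.6904
Total = €27,074.7342

€27,074.73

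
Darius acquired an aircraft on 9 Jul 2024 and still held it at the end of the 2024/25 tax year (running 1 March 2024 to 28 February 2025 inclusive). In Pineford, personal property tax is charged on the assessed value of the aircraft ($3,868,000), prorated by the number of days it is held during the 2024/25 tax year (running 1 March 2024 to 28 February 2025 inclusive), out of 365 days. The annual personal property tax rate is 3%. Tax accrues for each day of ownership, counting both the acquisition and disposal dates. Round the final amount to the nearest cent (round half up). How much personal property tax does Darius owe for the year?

$74,710.68

Days held (9 Jul 2024 – 28 Feb 2025): 235 out of 365
Tax = $3,868,000 × 3% × 235/365 = $74,710.6849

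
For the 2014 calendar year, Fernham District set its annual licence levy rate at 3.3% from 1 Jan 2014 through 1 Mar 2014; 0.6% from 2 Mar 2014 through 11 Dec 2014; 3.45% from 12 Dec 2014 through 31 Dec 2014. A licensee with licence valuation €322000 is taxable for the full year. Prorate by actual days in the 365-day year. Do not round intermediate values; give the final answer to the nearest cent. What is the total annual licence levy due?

€3864.00

1 Jan – 1 Mar 2014: 60 days at 3.3% → €322000 × 3.3% × 60/365 = €1746.7397
2 Mar – 11 Dec 2014: 285 days at 0.6% → €322000 × 0.6% × 285/365 = €1508.5479
12 Dec – 31 Dec 2014: 20 days at 3.45% → €322000 × 3.45% × 20/365 = €608.7123
Total = €3864.0000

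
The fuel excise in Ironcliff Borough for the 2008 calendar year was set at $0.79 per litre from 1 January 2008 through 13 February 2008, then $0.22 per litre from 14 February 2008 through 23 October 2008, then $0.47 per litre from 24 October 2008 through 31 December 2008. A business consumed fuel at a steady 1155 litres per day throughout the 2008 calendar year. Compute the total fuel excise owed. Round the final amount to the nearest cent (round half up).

$141,891.75

1 January – 13 February 2008: 44 days × 1155 litres/day = 50,820 litres at $0.79/litre → $40,147.80
14 February – 23 October 2008: 253 days × 1155 litres/day = 292,215 litres at $0.22/litre → $64,287.30
24 October – 31 December 2008: 69 days × 1155 litres/day = 79,695 litres at $0.47/litre → $37,456.65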